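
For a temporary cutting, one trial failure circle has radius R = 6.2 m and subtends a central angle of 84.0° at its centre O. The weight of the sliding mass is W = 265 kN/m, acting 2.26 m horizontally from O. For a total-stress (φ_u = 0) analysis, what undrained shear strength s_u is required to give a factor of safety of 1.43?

s_u = 15.2 kPa

FS = s_u·L_a·R / (W·d), so s_u = FS·W·d / (L_a·R).
Arc length L_a = R·θ = 6.2·(84.0°·π/180) = 6.2·1.4661 = 9.09 m
s_u = 1.43·265·2.26 / (9.09·6.2) = 856.4 / 56.36 = 15.20 kPa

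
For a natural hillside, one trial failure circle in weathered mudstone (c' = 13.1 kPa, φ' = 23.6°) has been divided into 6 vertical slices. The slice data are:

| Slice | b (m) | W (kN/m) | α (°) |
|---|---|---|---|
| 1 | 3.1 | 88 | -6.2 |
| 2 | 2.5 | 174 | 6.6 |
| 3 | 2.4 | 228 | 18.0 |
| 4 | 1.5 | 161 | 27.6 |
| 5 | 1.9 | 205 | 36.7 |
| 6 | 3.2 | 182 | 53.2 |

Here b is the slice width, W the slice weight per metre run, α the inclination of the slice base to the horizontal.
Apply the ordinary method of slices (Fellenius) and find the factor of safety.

Ordinary method of slices: FS = Σ[c'·Δl_i + (W_i cosα_i)·tanφ'] / Σ W_i sinα_i, with Δl_i = b_i / cosα_i.
Slice 1: Δl = 3.1/cos(-6.2°) = 3.118 m; N'_1 = 88·cos(-6.2°) = 87.5; c'Δl = 40.85; W sinα = -9.5
Slice 2: Δl = 2.5/cos6.6° = 2.517 m; N'_2 = 174·cos6.6° = 172.8; c'Δl = 32.97; W sinα = 20.0
Slice 3: Δl = 2.4/cos18.0° = 2.524 m; N'_3 = 228·cos18.0° = 216.8; c'Δl = 33.06; W sinα = 70.5
Slice 4: Δl = 1.5/cos27.6° = 1.693 m; N'_4 = 161·cos27.6° = 142.7; c'Δl = 22.17; W sinα = 74.6
Slice 5: Δl = 1.9/cos36.7° = 2.370 m; N'_5 = 205·cos36.7° = 164.4; c'Δl = 31.04; W sinα = 122.5
Slice 6: Δl = 3.2/cos53.2° = 5.342 m; N'_6 = 182·cos53.2° = 109.0; c'Δl = 69.98; W sinα = 145.7
Σc'Δl = 230.1 kN/m; ΣN' = 893.2 kN/m; ΣW sinα = 423.8 kN/m
Resisting = 230.1 + 893.2·tan23.6° = 230.1 + 390.2 = 620.3 kN/m
FS = 620.3 / 423.8 = 1.464

FS = 1.46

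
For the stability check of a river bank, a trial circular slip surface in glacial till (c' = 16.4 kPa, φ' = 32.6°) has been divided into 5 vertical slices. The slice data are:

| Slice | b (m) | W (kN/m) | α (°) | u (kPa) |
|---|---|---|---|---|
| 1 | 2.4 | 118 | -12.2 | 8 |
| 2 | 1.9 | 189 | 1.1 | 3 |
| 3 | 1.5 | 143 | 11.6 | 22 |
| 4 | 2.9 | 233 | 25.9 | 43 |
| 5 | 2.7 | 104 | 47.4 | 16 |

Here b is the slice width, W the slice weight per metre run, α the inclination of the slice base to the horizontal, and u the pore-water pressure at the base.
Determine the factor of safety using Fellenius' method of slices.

Ordinary method of slices: FS = Σ[c'·Δl_i + (W_i cosα_i − u_i·Δl_i)·tanφ'] / Σ W_i sinα_i, with Δl_i = b_i / cosα_i.
Slice 1: Δl = 2.4/cos(-12.2°) = 2.455 m; N'_1 = 118·cos(-12.2°) − 8·2.455 = 95.7; c'Δl = 40.27; W sinα = -24.9
Slice 2: Δl = 1.9/cos1.1° = 1.900 m; N'_2 = 189·cos1.1° − 3·1.900 = 183.3; c'Δl = 31.17; W sinα = 3.6
Slice 3: Δl = 1.5/cos11.6° = 1.531 m; N'_3 = 143·cos11.6° − 22·1.531 = 106.4; c'Δl = 25.11; W sinα = 28.8
Slice 4: Δl = 2.9/cos25.9° = 3.224 m; N'_4 = 233·cos25.9° − 43·3.224 = 71.0; c'Δl = 52.87; W sinα = 101.8
Slice 5: Δl = 2.7/cos47.4° = 3.989 m; N'_5 = 104·cos47.4° − 16·3.989 = 6.6; c'Δl = 65.42; W sinα = 76.6
Σc'Δl = 214.8 kN/m; ΣN' = 462.9 kN/m; ΣW sinα = 185.8 kN/m
Resisting = 214.8 + 462.9·tan32.6° = 214.8 + 296.0 = 510.9 kN/m
FS = 510.9 / 185.8 = 2.750

FS = 2.75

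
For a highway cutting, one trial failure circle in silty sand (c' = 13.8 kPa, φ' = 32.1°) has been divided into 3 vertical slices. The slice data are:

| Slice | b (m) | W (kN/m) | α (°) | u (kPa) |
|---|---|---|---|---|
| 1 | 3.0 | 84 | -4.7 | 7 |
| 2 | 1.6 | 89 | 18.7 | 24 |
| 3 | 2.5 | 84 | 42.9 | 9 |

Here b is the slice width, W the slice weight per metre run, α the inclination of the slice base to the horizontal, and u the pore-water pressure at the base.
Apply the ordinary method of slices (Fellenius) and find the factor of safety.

FS = 2.51

Ordinary method of slices: FS = Σ[c'·Δl_i + (W_i cosα_i − u_i·Δl_i)·tanφ'] / Σ W_i sinα_i, with Δl_i = b_i / cosα_i.
Slice 1: Δl = 3.0/cos(-4.7°) = 3.010 m; N'_1 = 84·cos(-4.7°) − 7·3.010 = 62.6; c'Δl = 41.54; W sinα = -6.9
Slice 2: Δl = 1.6/cos18.7° = 1.689 m; N'_2 = 89·cos18.7° − 24·1.689 = 43.8; c'Δl = 23.31; W sinα = 28.5
Slice 3: Δl = 2.5/cos42.9° = 3.413 m; N'_3 = 84·cos42.9° − 9·3.413 = 30.8; c'Δl = 47.10; W sinα = 57.2
Σc'Δl = 111.9 kN/m; ΣN' = 137.2 kN/m; ΣW sinα = 78.8 kN/m
Resisting = 111.9 + 137.2·tan32.1° = 111.9 + 86.1 = 198.0 kN/m
FS = 198.0 / 78.8 = 2.512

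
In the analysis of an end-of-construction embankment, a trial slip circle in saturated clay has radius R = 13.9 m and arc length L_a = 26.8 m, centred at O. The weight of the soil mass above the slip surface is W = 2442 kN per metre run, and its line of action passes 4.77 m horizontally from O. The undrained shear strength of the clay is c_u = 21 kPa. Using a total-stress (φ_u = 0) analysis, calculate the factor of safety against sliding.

Taking moments about the centre O, the resisting moment is provided by the undrained shear strength acting along the arc:
M_R = c_u·L_a·R = 21·26.80·13.9 = 7822.9 kN·m/m
M_D = W·d = 2442·4.77 = 11648.3 kN·m/m
FS = M_R / M_D = 7822.9 / 11648.3 = 0.672

FS = 0.67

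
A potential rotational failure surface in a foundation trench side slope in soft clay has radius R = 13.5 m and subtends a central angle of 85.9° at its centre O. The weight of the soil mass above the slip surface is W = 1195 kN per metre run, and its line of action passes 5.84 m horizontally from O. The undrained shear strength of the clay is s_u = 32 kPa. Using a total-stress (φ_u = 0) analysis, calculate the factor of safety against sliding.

FS = 1.25

Taking moments about the centre O, the resisting moment is provided by the undrained shear strength acting along the arc:
Arc length L_a = R·θ = 13.5·(85.9°·π/180) = 13.5·1.4992 = 20.24 m
M_R = s_u·L_a·R = 32·20.24·13.5 = 8743.6 kN·m/m
M_D = W·d = 1195·5.84 = 6978.8 kN·m/m
FS = M_R / M_D = 8743.6 / 6978.8 = 1.253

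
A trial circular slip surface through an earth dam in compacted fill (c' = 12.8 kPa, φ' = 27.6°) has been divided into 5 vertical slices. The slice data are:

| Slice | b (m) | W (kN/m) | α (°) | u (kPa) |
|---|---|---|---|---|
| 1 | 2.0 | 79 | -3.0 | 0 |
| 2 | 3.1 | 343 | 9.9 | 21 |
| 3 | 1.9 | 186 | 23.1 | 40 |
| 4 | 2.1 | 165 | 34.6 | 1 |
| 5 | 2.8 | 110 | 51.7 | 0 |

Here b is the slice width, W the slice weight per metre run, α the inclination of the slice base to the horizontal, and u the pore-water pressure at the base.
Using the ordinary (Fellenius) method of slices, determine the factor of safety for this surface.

Ordinary method of slices: FS = Σ[c'·Δl_i + (W_i cosα_i − u_i·Δl_i)·tanφ'] / Σ W_i sinα_i, with Δl_i = b_i / cosα_i.
Slice 1: Δl = 2.0/cos(-3.0°) = 2.003 m; N'_1 = 79·cos(-3.0°) − 0·2.003 = 78.9; c'Δl = 25.64; W sinα = -4.1
Slice 2: Δl = 3.1/cos9.9° = 3.147 m; N'_2 = 343·cos9.9° − 21·3.147 = 271.8; c'Δl = 40.28; W sinα = 59.0
Slice 3: Δl = 1.9/cos23.1° = 2.066 m; N'_3 = 186·cos23.1° − 40·2.066 = 88.5; c'Δl = 26.44; W sinα = 73.0
Slice 4: Δl = 2.1/cos34.6° = 2.551 m; N'_4 = 165·cos34.6° − 1·2.551 = 133.3; c'Δl = 32.66; W sinα = 93.7
Slice 5: Δl = 2.8/cos51.7° = 4.518 m; N'_5 = 110·cos51.7° − 0·4.518 = 68.2; c'Δl = 57.83; W sinα = 86.3
Σc'Δl = 182.8 kN/m; ΣN' = 640.6 kN/m; ΣW sinα = 307.8 kN/m
Resisting = 182.8 + 640.6·tan27.6° = 182.8 + 334.9 = 517.7 kN/m
FS = 517.7 / 307.8 = 1.682

FS = 1.68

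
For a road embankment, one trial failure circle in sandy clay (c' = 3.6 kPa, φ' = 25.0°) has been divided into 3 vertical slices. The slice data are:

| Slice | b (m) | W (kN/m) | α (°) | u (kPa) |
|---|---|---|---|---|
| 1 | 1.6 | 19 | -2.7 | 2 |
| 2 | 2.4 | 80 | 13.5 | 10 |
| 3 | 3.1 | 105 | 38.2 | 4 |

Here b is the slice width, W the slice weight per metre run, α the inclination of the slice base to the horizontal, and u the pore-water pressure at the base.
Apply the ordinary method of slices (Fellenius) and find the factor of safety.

Ordinary method of slices: FS = Σ[c'·Δl_i + (W_i cosα_i − u_i·Δl_i)·tanφ'] / Σ W_i sinα_i, with Δl_i = b_i / cosα_i.
Slice 1: Δl = 1.6/cos(-2.7°) = 1.602 m; N'_1 = 19·cos(-2.7°) − 2·1.602 = 15.8; c'Δl = 5.77; W sinα = -0.9
Slice 2: Δl = 2.4/cos13.5° = 2.468 m; N'_2 = 80·cos13.5° − 10·2.468 = 53.1; c'Δl = 8.89; W sinα = 18.7
Slice 3: Δl = 3.1/cos38.2° = 3.945 m; N'_3 = 105·cos38.2° − 4·3.945 = 66.7; c'Δl = 14.20; W sinα = 64.9
Σc'Δl = 28.9 kN/m; ΣN' = 135.6 kN/m; ΣW sinα = 82.7 kN/m
Resisting = 28.9 + 135.6·tan25.0° = 28.9 + 63.2 = 92.1 kN/m
FS = 92.1 / 82.7 = 1.113

FS = 1.11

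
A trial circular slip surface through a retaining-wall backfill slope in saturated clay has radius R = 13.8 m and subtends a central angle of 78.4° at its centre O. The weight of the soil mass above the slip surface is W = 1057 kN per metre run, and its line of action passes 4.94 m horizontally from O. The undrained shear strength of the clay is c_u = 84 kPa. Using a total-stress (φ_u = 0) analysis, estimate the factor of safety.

Taking moments about the centre O, the resisting moment is provided by the undrained shear strength acting along the arc:
Arc length L_a = R·θ = 13.8·(78.4°·π/180) = 13.8·1.3683 = 18.88 m
M_R = c_u·L_a·R = 84·18.88·13.8 = 21889.3 kN·m/m
M_D = W·d = 1057·4.94 = 5221.6 kN·m/m
FS = M_R / M_D = 21889.3 / 5221.6 = 4.192

FS = 4.19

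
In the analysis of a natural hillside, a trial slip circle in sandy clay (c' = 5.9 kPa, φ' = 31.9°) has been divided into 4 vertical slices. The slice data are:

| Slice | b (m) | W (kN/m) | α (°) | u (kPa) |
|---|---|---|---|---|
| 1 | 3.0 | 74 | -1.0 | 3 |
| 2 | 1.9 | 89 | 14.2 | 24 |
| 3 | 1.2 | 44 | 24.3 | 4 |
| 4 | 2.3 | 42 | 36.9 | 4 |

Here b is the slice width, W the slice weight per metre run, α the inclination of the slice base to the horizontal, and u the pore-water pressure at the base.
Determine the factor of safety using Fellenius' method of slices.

FS = 2.42

Ordinary method of slices: FS = Σ[c'·Δl_i + (W_i cosα_i − u_i·Δl_i)·tanφ'] / Σ W_i sinα_i, with Δl_i = b_i / cosα_i.
Slice 1: Δl = 3.0/cos(-1.0°) = 3.000 m; N'_1 = 74·cos(-1.0°) − 3·3.000 = 65.0; c'Δl = 17.70; W sinα = -1.3
Slice 2: Δl = 1.9/cos14.2° = 1.960 m; N'_2 = 89·cos14.2° − 24·1.960 = 39.2; c'Δl = 11.56; W sinα = 21.8
Slice 3: Δl = 1.2/cos24.3° = 1.317 m; N'_3 = 44·cos24.3° − 4·1.317 = 34.8; c'Δl = 7.77; W sinα = 18.1
Slice 4: Δl = 2.3/cos36.9° = 2.876 m; N'_4 = 42·cos36.9° − 4·2.876 = 22.1; c'Δl = 16.97; W sinα = 25.2
Σc'Δl = 54.0 kN/m; ΣN' = 161.1 kN/m; ΣW sinα = 63.9 kN/m
Resisting = 54.0 + 161.1·tan31.9° = 54.0 + 100.3 = 154.3 kN/m
FS = 154.3 / 63.9 = 2.416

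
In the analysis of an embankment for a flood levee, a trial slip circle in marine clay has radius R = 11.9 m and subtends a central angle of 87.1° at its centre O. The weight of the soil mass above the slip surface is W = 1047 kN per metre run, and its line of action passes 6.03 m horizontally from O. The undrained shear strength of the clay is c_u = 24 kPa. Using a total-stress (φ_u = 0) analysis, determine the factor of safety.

Taking moments about the centre O, the resisting moment is provided by the undrained shear strength acting along the arc:
Arc length L_a = R·θ = 11.9·(87.1°·π/180) = 11.9·1.5202 = 18.09 m
M_R = c_u·L_a·R = 24·18.09·11.9 = 5166.6 kN·m/m
M_D = W·d = 1047·6.03 = 6313.4 kN·m/m
FS = M_R / M_D = 5166.6 / 6313.4 = 0.818

FS = 0.82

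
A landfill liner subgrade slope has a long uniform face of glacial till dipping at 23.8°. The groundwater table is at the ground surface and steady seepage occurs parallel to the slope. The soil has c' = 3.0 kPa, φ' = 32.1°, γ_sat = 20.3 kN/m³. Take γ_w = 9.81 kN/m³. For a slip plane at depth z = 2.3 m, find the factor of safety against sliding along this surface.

With seepage parallel to the slope and the water table at the surface, the effective normal stress on the slip plane uses the buoyant unit weight γ' = γ_sat − γ_w while the driving shear stress uses γ_sat:
FS = [c' + γ' z cos²β tanφ'] / [γ_sat z sinβ cosβ]
γ' = 20.3 − 9.81 = 10.49 kN/m³
Numerator = 3.0 + 10.49·2.3·cos²23.8°·tan32.1° = 3.0 + 10.49·2.3·0.8372·0.6273 = 15.670 kPa
Denominator = 20.3·2.3·sin23.8°·cos23.8° = 20.3·2.3·0.4035·0.9150 = 17.239 kPa
FS = 15.670 / 17.239 = 0.909

FS = 0.91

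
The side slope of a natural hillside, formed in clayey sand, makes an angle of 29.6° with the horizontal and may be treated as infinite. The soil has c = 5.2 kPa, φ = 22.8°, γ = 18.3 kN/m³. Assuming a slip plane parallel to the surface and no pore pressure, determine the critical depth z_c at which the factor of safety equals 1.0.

Setting FS = 1.00 in FS = [c + γz cos²β tanφ] / [γz sinβ cosβ] and solving for z:
z = c / [γ cosβ (FS·sinβ − cosβ·tanφ)]
  = 5.2 / [18.3·cos29.6°·(1.00·sin29.6° − cos29.6°·tan22.8°)]
  = 5.2 / [18.3·0.8695·(1.00·0.4939 − 0.8695·0.4204)]
  = 5.2 / 2.0437 = 2.544 m

z_c = 2.54 m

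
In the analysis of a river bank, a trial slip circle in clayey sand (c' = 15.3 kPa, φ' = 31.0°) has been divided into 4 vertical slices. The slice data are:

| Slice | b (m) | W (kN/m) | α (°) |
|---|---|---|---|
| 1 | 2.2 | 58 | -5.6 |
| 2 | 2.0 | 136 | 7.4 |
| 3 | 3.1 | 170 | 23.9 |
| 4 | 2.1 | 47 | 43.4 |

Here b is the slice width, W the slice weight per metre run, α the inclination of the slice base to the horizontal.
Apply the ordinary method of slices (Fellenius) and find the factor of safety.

FS = 3.45

Ordinary method of slices: FS = Σ[c'·Δl_i + (W_i cosα_i)·tanφ'] / Σ W_i sinα_i, with Δl_i = b_i / cosα_i.
Slice 1: Δl = 2.2/cos(-5.6°) = 2.211 m; N'_1 = 58·cos(-5.6°) = 57.7; c'Δl = 33.82; W sinα = -5.7
Slice 2: Δl = 2.0/cos7.4° = 2.017 m; N'_2 = 136·cos7.4° = 134.9; c'Δl = 30.86; W sinα = 17.5
Slice 3: Δl = 3.1/cos23.9° = 3.391 m; N'_3 = 170·cos23.9° = 155.4; c'Δl = 51.88; W sinα = 68.9
Slice 4: Δl = 2.1/cos43.4° = 2.890 m; N'_4 = 47·cos43.4° = 34.1; c'Δl = 44.22; W sinα = 32.3
Σc'Δl = 160.8 kN/m; ΣN' = 382.2 kN/m; ΣW sinα = 113.0 kN/m
Resisting = 160.8 + 382.2·tan31.0° = 160.8 + 229.6 = 390.4 kN/m
FS = 390.4 / 113.0 = 3.454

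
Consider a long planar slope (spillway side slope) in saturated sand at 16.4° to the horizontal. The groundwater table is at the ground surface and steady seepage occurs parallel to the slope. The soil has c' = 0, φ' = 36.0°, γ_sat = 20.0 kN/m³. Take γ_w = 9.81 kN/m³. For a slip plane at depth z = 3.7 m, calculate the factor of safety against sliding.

FS = 1.26

With seepage parallel to the slope and the water table at the surface, the effective normal stress on the slip plane uses the buoyant unit weight γ' = γ_sat − γ_w while the driving shear stress uses γ_sat:
FS = [c' + γ' z cos²β tanφ'] / [γ_sat z sinβ cosβ]
(For c' = 0 this reduces to FS = (γ'/γ_sat)·tanφ'/tanβ.)
γ' = 20.0 − 9.81 = 10.19 kN/m³
Numerator = 0.0 + 10.19·3.7·cos²16.4°·tan36.0° = 0.0 + 10.19·3.7·0.9203·0.7265 = 25.209 kPa
Denominator = 20.0·3.7·sin16.4°·cos16.4° = 20.0·3.7·0.2823·0.9593 = 20.043 kPa
FS = 25.209 / 20.043 = 1.258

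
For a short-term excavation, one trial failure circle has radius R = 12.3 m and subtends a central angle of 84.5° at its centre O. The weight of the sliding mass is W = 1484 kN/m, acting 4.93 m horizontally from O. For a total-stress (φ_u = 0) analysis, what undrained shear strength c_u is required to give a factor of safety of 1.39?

FS = c_u·L_a·R / (W·d), so c_u = FS·W·d / (L_a·R).
Arc length L_a = R·θ = 12.3·(84.5°·π/180) = 12.3·1.4748 = 18.14 m
c_u = 1.39·1484·4.93 / (18.14·12.3) = 10169.4 / 223.12 = 45.58 kPa

c_u = 45.6 kPa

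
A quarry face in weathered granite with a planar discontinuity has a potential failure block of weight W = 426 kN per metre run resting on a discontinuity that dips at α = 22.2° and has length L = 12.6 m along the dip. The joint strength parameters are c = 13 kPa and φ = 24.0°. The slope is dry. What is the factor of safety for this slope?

Resolving the block weight along and normal to the plane and applying the Mohr–Coulomb strength on the joint:
N' = W cosα = 426·cos22.2° = 394.4 kN/m
Driving force T = W sinα = 426·sin22.2° = 161.0 kN/m
Resisting force R = c·L + N'·tanφ = 13·12.6 + 394.4·tan24.0° = 163.8 + 175.6 = 339.4 kN/m
FS = R / T = 339.4 / 161.0 = 2.109

FS = 2.11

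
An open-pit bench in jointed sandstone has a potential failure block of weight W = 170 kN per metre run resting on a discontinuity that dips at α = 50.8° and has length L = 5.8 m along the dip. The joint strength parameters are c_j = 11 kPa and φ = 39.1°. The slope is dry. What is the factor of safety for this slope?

Resolving the block weight along and normal to the plane and applying the Mohr–Coulomb strength on the joint:
N' = W cosα = 170·cos50.8° = 107.4 kN/m
Driving force T = W sinα = 170·sin50.8° = 131.7 kN/m
Resisting force R = c_j·L + N'·tanφ = 11·5.8 + 107.4·tan39.1° = 63.8 + 87.3 = 151.1 kN/m
FS = R / T = 151.1 / 131.7 = 1.147

FS = 1.15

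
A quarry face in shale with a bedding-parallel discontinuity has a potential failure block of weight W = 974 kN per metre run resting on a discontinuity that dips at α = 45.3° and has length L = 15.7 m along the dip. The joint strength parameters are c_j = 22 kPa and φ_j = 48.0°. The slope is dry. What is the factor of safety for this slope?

Resolving the block weight along and normal to the plane and applying the Mohr–Coulomb strength on the joint:
N' = W cosα = 974·cos45.3° = 685.1 kN/m
Driving force T = W sinα = 974·sin45.3° = 692.3 kN/m
Resisting force R = c_j·L + N'·tanφ_j = 22·15.7 + 685.1·tan48.0° = 345.4 + 760.9 = 1106.3 kN/m
FS = R / T = 1106.3 / 692.3 = 1.598

FS = 1.60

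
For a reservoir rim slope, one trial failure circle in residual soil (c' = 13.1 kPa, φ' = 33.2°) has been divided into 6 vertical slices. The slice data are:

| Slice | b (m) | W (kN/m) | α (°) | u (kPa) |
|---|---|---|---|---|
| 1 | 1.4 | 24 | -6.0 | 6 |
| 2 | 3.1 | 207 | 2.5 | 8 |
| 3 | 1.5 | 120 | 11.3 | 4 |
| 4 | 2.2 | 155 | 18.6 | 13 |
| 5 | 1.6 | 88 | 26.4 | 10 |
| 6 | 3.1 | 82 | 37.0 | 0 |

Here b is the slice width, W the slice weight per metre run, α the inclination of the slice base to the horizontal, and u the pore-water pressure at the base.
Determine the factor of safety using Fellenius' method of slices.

FS = 3.25

Ordinary method of slices: FS = Σ[c'·Δl_i + (W_i cosα_i − u_i·Δl_i)·tanφ'] / Σ W_i sinα_i, with Δl_i = b_i / cosα_i.
Slice 1: Δl = 1.4/cos(-6.0°) = 1.408 m; N'_1 = 24·cos(-6.0°) − 6·1.408 = 15.4; c'Δl = 18.44; W sinα = -2.5
Slice 2: Δl = 3.1/cos2.5° = 3.103 m; N'_2 = 207·cos2.5° − 8·3.103 = 182.0; c'Δl = 40.65; W sinα = 9.0
Slice 3: Δl = 1.5/cos11.3° = 1.530 m; N'_3 = 120·cos11.3° − 4·1.530 = 111.6; c'Δl = 20.04; W sinα = 23.5
Slice 4: Δl = 2.2/cos18.6° = 2.321 m; N'_4 = 155·cos18.6° − 13·2.321 = 116.7; c'Δl = 30.41; W sinα = 49.4
Slice 5: Δl = 1.6/cos26.4° = 1.786 m; N'_5 = 88·cos26.4° − 10·1.786 = 61.0; c'Δl = 23.40; W sinα = 39.1
Slice 6: Δl = 3.1/cos37.0° = 3.882 m; N'_6 = 82·cos37.0° − 0·3.882 = 65.5; c'Δl = 50.85; W sinα = 49.3
Σc'Δl = 183.8 kN/m; ΣN' = 552.1 kN/m; ΣW sinα = 167.9 kN/m
Resisting = 183.8 + 552.1·tan33.2° = 183.8 + 361.3 = 545.1 kN/m
FS = 545.1 / 167.9 = 3.246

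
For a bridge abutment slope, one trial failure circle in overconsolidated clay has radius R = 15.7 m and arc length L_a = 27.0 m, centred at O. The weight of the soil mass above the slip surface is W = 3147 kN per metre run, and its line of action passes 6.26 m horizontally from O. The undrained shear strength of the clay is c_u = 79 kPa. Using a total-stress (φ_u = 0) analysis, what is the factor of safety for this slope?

FS = 1.70

Taking moments about the centre O, the resisting moment is provided by the undrained shear strength acting along the arc:
M_R = c_u·L_a·R = 79·27.00·15.7 = 33488.1 kN·m/m
M_D = W·d = 3147·6.26 = 19700.2 kN·m/m
FS = M_R / M_D = 33488.1 / 19700.2 = 1.700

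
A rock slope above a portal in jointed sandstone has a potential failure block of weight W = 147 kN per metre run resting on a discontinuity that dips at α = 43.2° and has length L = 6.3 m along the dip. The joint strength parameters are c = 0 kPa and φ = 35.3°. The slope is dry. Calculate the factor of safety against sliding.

Resolving the block weight along and normal to the plane and applying the Mohr–Coulomb strength on the joint:
N' = W cosα = 147·cos43.2° = 107.2 kN/m
Driving force T = W sinα = 147·sin43.2° = 100.6 kN/m
Resisting force R = c·L + N'·tanφ = 0·6.3 + 107.2·tan35.3° = 0.0 + 75.9 = 75.9 kN/m
FS = R / T = 75.9 / 100.6 = 0.754

FS = 0.75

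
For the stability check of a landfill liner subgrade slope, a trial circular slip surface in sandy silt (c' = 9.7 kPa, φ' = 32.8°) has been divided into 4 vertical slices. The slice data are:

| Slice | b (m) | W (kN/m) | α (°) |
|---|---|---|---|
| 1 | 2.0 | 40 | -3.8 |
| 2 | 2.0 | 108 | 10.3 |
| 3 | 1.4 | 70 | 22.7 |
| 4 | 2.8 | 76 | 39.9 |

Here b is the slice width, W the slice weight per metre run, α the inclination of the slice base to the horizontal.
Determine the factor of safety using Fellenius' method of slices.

Ordinary method of slices: FS = Σ[c'·Δl_i + (W_i cosα_i)·tanφ'] / Σ W_i sinα_i, with Δl_i = b_i / cosα_i.
Slice 1: Δl = 2.0/cos(-3.8°) = 2.004 m; N'_1 = 40·cos(-3.8°) = 39.9; c'Δl = 19.44; W sinα = -2.7
Slice 2: Δl = 2.0/cos10.3° = 2.033 m; N'_2 = 108·cos10.3° = 106.3; c'Δl = 19.72; W sinα = 19.3
Slice 3: Δl = 1.4/cos22.7° = 1.518 m; N'_3 = 70·cos22.7° = 64.6; c'Δl = 14.72; W sinα = 27.0
Slice 4: Δl = 2.8/cos39.9° = 3.650 m; N'_4 = 76·cos39.9° = 58.3; c'Δl = 35.40; W sinα = 48.8
Σc'Δl = 89.3 kN/m; ΣN' = 269.1 kN/m; ΣW sinα = 92.4 kN/m
Resisting = 89.3 + 269.1·tan32.8° = 89.3 + 173.4 = 262.7 kN/m
FS = 262.7 / 92.4 = 2.842

FS = 2.84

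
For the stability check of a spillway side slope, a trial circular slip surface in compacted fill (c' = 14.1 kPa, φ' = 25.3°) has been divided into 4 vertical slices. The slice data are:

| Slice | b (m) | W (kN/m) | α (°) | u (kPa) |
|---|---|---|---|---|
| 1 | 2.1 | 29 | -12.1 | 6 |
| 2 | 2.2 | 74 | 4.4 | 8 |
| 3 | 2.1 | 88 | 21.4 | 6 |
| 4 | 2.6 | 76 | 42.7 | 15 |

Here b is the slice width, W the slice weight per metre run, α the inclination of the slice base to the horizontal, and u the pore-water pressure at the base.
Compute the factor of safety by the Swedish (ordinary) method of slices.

Ordinary method of slices: FS = Σ[c'·Δl_i + (W_i cosα_i − u_i·Δl_i)·tanφ'] / Σ W_i sinα_i, with Δl_i = b_i / cosα_i.
Slice 1: Δl = 2.1/cos(-12.1°) = 2.148 m; N'_1 = 29·cos(-12.1°) − 6·2.148 = 15.5; c'Δl = 30.28; W sinα = -6.1
Slice 2: Δl = 2.2/cos4.4° = 2.207 m; N'_2 = 74·cos4.4° − 8·2.207 = 56.1; c'Δl = 31.11; W sinα = 5.7
Slice 3: Δl = 2.1/cos21.4° = 2.256 m; N'_3 = 88·cos21.4° − 6·2.256 = 68.4; c'Δl = 31.80; W sinα = 32.1
Slice 4: Δl = 2.6/cos42.7° = 3.538 m; N'_4 = 76·cos42.7° − 15·3.538 = 2.8; c'Δl = 49.88; W sinα = 51.5
Σc'Δl = 143.1 kN/m; ΣN' = 142.8 kN/m; ΣW sinα = 83.2 kN/m
Resisting = 143.1 + 142.8·tan25.3° = 143.1 + 67.5 = 210.6 kN/m
FS = 210.6 / 83.2 = 2.530

FS = 2.53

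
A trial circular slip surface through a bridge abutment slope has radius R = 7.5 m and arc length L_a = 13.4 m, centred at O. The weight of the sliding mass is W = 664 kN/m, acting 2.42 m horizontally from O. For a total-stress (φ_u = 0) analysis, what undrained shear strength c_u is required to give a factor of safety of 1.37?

c_u = 21.9 kPa

FS = c_u·L_a·R / (W·d), so c_u = FS·W·d / (L_a·R).
c_u = 1.37·664·2.42 / (13.40·7.5) = 2201.4 / 100.50 = 21.90 kPa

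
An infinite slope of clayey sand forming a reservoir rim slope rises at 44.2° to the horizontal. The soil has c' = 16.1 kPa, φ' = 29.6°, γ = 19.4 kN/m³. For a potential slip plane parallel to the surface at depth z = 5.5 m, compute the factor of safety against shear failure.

FS = 0.89

For an infinite slope with a slip plane parallel to the surface (no pore pressure): FS = [c' + γz cos²β tanφ'] / [γz sinβ cosβ].
γz = 19.4·5.5 = 106.70 kN/m²
Numerator = 16.1 + 106.70·cos²44.2°·tan29.6° = 16.1 + 106.70·0.5140·0.5681 = 47.253 kPa
Denominator = 106.70·sin44.2°·cos44.2° = 106.70·0.6972·0.7169 = 53.329 kPa
FS = 47.253 / 53.329 = 0.886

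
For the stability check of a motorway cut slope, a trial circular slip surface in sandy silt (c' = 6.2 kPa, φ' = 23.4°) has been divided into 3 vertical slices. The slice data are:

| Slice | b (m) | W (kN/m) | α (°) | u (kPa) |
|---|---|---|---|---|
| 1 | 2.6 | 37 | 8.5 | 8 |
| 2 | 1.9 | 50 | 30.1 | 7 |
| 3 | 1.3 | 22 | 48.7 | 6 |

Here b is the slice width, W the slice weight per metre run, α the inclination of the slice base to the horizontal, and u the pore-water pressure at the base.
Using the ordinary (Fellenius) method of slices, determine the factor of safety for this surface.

Ordinary method of slices: FS = Σ[c'·Δl_i + (W_i cosα_i − u_i·Δl_i)·tanφ'] / Σ W_i sinα_i, with Δl_i = b_i / cosα_i.
Slice 1: Δl = 2.6/cos8.5° = 2.629 m; N'_1 = 37·cos8.5° − 8·2.629 = 15.6; c'Δl = 16.30; W sinα = 5.5
Slice 2: Δl = 1.9/cos30.1° = 2.196 m; N'_2 = 50·cos30.1° − 7·2.196 = 27.9; c'Δl = 13.62; W sinα = 25.1
Slice 3: Δl = 1.3/cos48.7° = 1.970 m; N'_3 = 22·cos48.7° − 6·1.970 = 2.7; c'Δl = 12.21; W sinα = 16.5
Σc'Δl = 42.1 kN/m; ΣN' = 46.1 kN/m; ΣW sinα = 47.1 kN/m
Resisting = 42.1 + 46.1·tan23.4° = 42.1 + 20.0 = 62.1 kN/m
FS = 62.1 / 47.1 = 1.319

FS = 1.32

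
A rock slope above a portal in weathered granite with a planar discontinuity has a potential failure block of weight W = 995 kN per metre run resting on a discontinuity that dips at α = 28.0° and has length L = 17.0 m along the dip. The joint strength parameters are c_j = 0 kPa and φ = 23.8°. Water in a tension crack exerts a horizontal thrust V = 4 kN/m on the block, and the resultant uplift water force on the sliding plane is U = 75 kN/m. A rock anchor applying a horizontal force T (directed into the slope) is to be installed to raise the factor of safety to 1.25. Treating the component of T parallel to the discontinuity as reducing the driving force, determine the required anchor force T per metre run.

T = 179 kN/m

Resolving forces along and normal to the sliding plane, with the horizontal anchor force T adding T·sinα to the effective normal force and T·cosα acting up the plane against the driving force:
FS = [c_jL + (W cosα − U − V sinα + T sinα) tanφ] / [W sinα + V cosα − T cosα]
Without the anchor: N' = 801.7 kN/m, driving T_d = 470.7 kN/m, resisting R = 0·17.0 + 801.7·tan23.8° = 353.6 kN/m, FS = 0.75.
Setting FS = 1.25 and solving for T:
1.25·(470.7 − T cos28.0°) = 353.6 + T sin28.0°·tan23.8°
T·(sin28.0°·tan23.8° + 1.25·cos28.0°) = 1.25·470.7 − 353.6
T·(0.4695·0.4411 + 1.25·0.8829) = 588.3 − 353.6 = 234.7
T·1.3107 = 234.7
T = 179.1 kN/m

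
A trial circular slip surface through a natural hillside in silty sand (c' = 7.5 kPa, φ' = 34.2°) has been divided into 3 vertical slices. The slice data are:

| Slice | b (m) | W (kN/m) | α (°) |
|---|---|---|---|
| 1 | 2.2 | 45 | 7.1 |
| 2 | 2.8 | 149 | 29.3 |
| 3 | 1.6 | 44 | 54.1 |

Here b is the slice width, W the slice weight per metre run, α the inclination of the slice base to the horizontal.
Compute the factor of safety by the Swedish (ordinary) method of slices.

FS = 1.73

Ordinary method of slices: FS = Σ[c'·Δl_i + (W_i cosα_i)·tanφ'] / Σ W_i sinα_i, with Δl_i = b_i / cosα_i.
Slice 1: Δl = 2.2/cos7.1° = 2.217 m; N'_1 = 45·cos7.1° = 44.7; c'Δl = 16.63; W sinα = 5.6
Slice 2: Δl = 2.8/cos29.3° = 3.211 m; N'_2 = 149·cos29.3° = 129.9; c'Δl = 24.08; W sinα = 72.9
Slice 3: Δl = 1.6/cos54.1° = 2.729 m; N'_3 = 44·cos54.1° = 25.8; c'Δl = 20.46; W sinα = 35.6
Σc'Δl = 61.2 kN/m; ΣN' = 200.4 kN/m; ΣW sinα = 114.1 kN/m
Resisting = 61.2 + 200.4·tan34.2° = 61.2 + 136.2 = 197.4 kN/m
FS = 197.4 / 114.1 = 1.729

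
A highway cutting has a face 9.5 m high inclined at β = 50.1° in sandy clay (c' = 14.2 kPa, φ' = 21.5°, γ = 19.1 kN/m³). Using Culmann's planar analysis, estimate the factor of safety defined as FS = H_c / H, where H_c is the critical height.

FS = 1.83

H_c = (4c'/γ) · sinβ cosφ' / [1 − cos(β − φ')]
    = (4·14.2/19.1) · sin50.1°·cos21.5° / [1 − cos28.6°]
    = 2.974 · 0.7138 / 0.1220 = 17.40 m
FS = H_c / H = 17.40 / 9.5 = 1.831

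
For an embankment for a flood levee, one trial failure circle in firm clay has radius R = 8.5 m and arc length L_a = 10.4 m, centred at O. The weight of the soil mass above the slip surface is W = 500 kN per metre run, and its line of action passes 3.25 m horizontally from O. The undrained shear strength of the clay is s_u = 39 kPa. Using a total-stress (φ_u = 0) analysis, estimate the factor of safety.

Taking moments about the centre O, the resisting moment is provided by the undrained shear strength acting along the arc:
M_R = s_u·L_a·R = 39·10.40·8.5 = 3447.6 kN·m/m
M_D = W·d = 500·3.25 = 1625.0 kN·m/m
FS = M_R / M_D = 3447.6 / 1625.0 = 2.122

FS = 2.12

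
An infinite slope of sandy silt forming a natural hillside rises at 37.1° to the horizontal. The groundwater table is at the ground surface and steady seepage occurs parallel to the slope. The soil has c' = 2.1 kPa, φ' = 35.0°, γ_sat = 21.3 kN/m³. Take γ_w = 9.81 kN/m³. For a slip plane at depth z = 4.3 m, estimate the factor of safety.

FS = 0.55

With seepage parallel to the slope and the water table at the surface, the effective normal stress on the slip plane uses the buoyant unit weight γ' = γ_sat − γ_w while the driving shear stress uses γ_sat:
FS = [c' + γ' z cos²β tanφ'] / [γ_sat z sinβ cosβ]
γ' = 21.3 − 9.81 = 11.49 kN/m³
Numerator = 2.1 + 11.49·4.3·cos²37.1°·tan35.0° = 2.1 + 11.49·4.3·0.6361·0.7002 = 24.107 kPa
Denominator = 21.3·4.3·sin37.1°·cos37.1° = 21.3·4.3·0.6032·0.7976 = 44.065 kPa
FS = 24.107 / 44.065 = 0.547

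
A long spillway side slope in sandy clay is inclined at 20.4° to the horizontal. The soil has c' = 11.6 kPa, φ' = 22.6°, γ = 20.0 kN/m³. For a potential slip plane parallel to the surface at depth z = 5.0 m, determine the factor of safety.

FS = 1.47

For an infinite slope with a slip plane parallel to the surface (no pore pressure): FS = [c' + γz cos²β tanφ'] / [γz sinβ cosβ].
γz = 20.0·5.0 = 100.00 kN/m²
Numerator = 11.6 + 100.00·cos²20.4°·tan22.6° = 11.6 + 100.00·0.8785·0.4163 = 48.168 kPa
Denominator = 100.00·sin20.4°·cos20.4° = 100.00·0.3486·0.9373 = 32.671 kPa
FS = 48.168 / 32.671 = 1.474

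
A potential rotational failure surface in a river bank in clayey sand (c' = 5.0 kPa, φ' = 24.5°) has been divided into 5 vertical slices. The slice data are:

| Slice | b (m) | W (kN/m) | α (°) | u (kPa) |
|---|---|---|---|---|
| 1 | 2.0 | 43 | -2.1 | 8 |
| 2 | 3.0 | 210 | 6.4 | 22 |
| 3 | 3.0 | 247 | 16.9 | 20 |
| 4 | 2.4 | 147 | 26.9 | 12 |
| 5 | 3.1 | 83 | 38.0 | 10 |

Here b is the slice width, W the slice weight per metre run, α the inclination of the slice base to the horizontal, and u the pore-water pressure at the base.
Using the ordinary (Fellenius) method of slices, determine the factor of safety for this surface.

FS = 1.36

Ordinary method of slices: FS = Σ[c'·Δl_i + (W_i cosα_i − u_i·Δl_i)·tanφ'] / Σ W_i sinα_i, with Δl_i = b_i / cosα_i.
Slice 1: Δl = 2.0/cos(-2.1°) = 2.001 m; N'_1 = 43·cos(-2.1°) − 8·2.001 = 27.0; c'Δl = 10.01; W sinα = -1.6
Slice 2: Δl = 3.0/cos6.4° = 3.019 m; N'_2 = 210·cos6.4° − 22·3.019 = 142.3; c'Δl = 15.09; W sinα = 23.4
Slice 3: Δl = 3.0/cos16.9° = 3.135 m; N'_3 = 247·cos16.9° − 20·3.135 = 173.6; c'Δl = 15.68; W sinα = 71.8
Slice 4: Δl = 2.4/cos26.9° = 2.691 m; N'_4 = 147·cos26.9° − 12·2.691 = 98.8; c'Δl = 13.46; W sinα = 66.5
Slice 5: Δl = 3.1/cos38.0° = 3.934 m; N'_5 = 83·cos38.0° − 10·3.934 = 26.1; c'Δl = 19.67; W sinα = 51.1
Σc'Δl = 73.9 kN/m; ΣN' = 467.7 kN/m; ΣW sinα = 211.2 kN/m
Resisting = 73.9 + 467.7·tan24.5° = 73.9 + 213.2 = 287.1 kN/m
FS = 287.1 / 211.2 = 1.359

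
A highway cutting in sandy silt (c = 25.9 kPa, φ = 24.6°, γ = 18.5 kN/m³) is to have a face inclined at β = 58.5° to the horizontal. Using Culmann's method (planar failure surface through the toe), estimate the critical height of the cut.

Culmann's analysis gives the critical failure plane at α_cr = (β + φ)/2 = (58.5 + 24.6)/2 = 41.5°, and the critical height
H_c = (4c/γ) · sinβ cosφ / [1 − cos(β − φ)]
    = (4·25.9/18.5) · sin58.5°·cos24.6° / [1 − cos(33.9°)]
    = 5.600 · 0.8526·0.9092 / [1 − 0.8300]
    = 5.600 · 0.7753 / 0.1700
    = 25.54 m

H_c = 25.54 m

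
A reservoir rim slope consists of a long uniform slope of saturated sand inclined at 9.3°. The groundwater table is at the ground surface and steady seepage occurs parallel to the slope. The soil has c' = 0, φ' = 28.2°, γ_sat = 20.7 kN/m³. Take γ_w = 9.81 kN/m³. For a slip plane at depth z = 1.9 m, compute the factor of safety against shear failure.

With seepage parallel to the slope and the water table at the surface, the effective normal stress on the slip plane uses the buoyant unit weight γ' = γ_sat − γ_w while the driving shear stress uses γ_sat:
FS = [c' + γ' z cos²β tanφ'] / [γ_sat z sinβ cosβ]
(For c' = 0 this reduces to FS = (γ'/γ_sat)·tanφ'/tanβ.)
γ' = 20.7 − 9.81 = 10.89 kN/m³
Numerator = 0.0 + 10.89·1.9·cos²9.3°·tan28.2° = 0.0 + 10.89·1.9·0.9739·0.5362 = 10.805 kPa
Denominator = 20.7·1.9·sin9.3°·cos9.3° = 20.7·1.9·0.1616·0.9869 = 6.272 kPa
FS = 10.805 / 6.272 = 1.723

FS = 1.72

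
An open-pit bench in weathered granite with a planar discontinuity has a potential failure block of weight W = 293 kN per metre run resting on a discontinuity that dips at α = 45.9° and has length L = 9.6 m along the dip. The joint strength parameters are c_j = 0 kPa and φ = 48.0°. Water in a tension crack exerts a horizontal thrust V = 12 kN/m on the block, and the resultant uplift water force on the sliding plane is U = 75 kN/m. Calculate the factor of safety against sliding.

FS = 0.61

Resolving the block weight along and normal to the plane and applying the Mohr–Coulomb strength on the joint:
N' = W cosα − U − V sinα = 293·cos45.9° − 75 − 12·sin45.9° = 120.3 kN/m
Driving force T = W sinα + V cosα = 293·sin45.9° + 12·cos45.9° = 218.8 kN/m
Resisting force R = c_j·L + N'·tanφ = 0·9.6 + 120.3·tan48.0° = 0.0 + 133.6 = 133.6 kN/m
FS = R / T = 133.6 / 218.8 = 0.611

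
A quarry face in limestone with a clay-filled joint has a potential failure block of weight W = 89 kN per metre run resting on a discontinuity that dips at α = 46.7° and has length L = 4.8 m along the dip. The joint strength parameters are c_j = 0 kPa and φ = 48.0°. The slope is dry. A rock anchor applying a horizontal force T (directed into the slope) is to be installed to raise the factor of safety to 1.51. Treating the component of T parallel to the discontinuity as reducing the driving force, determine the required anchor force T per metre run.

T = 16 kN/m

Resolving forces along and normal to the sliding plane, with the horizontal anchor force T adding T·sinα to the effective normal force and T·cosα acting up the plane against the driving force:
FS = [c_jL + (W cosα + T sinα) tanφ] / [W sinα − T cosα]
Without the anchor: N' = 61.0 kN/m, driving T_d = 64.8 kN/m, resisting R = 0·4.8 + 61.0·tan48.0° = 67.8 kN/m, FS = 1.05.
Setting FS = 1.51 and solving for T:
1.51·(64.8 − T cos46.7°) = 67.8 + T sin46.7°·tan48.0°
T·(sin46.7°·tan48.0° + 1.51·cos46.7°) = 1.51·64.8 − 67.8
T·(0.7278·1.1106 + 1.51·0.6858) = 97.8 − 67.8 = 30.0
T·1.8439 = 30.0
T = 16.3 kN/m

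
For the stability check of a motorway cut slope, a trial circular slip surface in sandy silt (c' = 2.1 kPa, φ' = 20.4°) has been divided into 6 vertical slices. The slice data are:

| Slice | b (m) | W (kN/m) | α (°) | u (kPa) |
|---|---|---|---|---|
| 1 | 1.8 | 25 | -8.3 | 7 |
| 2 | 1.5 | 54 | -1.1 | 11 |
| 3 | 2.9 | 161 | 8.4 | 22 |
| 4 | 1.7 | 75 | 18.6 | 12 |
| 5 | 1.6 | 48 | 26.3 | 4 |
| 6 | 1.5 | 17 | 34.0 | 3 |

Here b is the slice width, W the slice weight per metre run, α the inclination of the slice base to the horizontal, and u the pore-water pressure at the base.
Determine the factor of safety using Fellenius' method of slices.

Ordinary method of slices: FS = Σ[c'·Δl_i + (W_i cosα_i − u_i·Δl_i)·tanφ'] / Σ W_i sinα_i, with Δl_i = b_i / cosα_i.
Slice 1: Δl = 1.8/cos(-8.3°) = 1.819 m; N'_1 = 25·cos(-8.3°) − 7·1.819 = 12.0; c'Δl = 3.82; W sinα = -3.6
Slice 2: Δl = 1.5/cos(-1.1°) = 1.500 m; N'_2 = 54·cos(-1.1°) − 11·1.500 = 37.5; c'Δl = 3.15; W sinα = -1.0
Slice 3: Δl = 2.9/cos8.4° = 2.931 m; N'_3 = 161·cos8.4° − 22·2.931 = 94.8; c'Δl = 6.16; W sinα = 23.5
Slice 4: Δl = 1.7/cos18.6° = 1.794 m; N'_4 = 75·cos18.6° − 12·1.794 = 49.6; c'Δl = 3.77; W sinα = 23.9
Slice 5: Δl = 1.6/cos26.3° = 1.785 m; N'_5 = 48·cos26.3° − 4·1.785 = 35.9; c'Δl = 3.75; W sinα = 21.3
Slice 6: Δl = 1.5/cos34.0° = 1.809 m; N'_6 = 17·cos34.0° − 3·1.809 = 8.7; c'Δl = 3.80; W sinα = 9.5
Σc'Δl = 24.4 kN/m; ΣN' = 238.4 kN/m; ΣW sinα = 73.6 kN/m
Resisting = 24.4 + 238.4·tan20.4° = 24.4 + 88.7 = 113.1 kN/m
FS = 113.1 / 73.6 = 1.537

FS = 1.54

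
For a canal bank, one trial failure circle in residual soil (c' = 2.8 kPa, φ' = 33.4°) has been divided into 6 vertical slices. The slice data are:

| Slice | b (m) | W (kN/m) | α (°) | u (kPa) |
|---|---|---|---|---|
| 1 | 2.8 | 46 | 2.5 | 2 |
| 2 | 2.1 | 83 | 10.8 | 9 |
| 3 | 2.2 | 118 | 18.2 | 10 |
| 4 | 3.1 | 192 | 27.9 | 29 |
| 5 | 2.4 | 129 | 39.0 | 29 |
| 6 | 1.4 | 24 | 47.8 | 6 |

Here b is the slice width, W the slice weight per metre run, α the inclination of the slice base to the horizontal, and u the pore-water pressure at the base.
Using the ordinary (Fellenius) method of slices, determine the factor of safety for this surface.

Ordinary method of slices: FS = Σ[c'·Δl_i + (W_i cosα_i − u_i·Δl_i)·tanφ'] / Σ W_i sinα_i, with Δl_i = b_i / cosα_i.
Slice 1: Δl = 2.8/cos2.5° = 2.803 m; N'_1 = 46·cos2.5° − 2·2.803 = 40.4; c'Δl = 7.85; W sinα = 2.0
Slice 2: Δl = 2.1/cos10.8° = 2.138 m; N'_2 = 83·cos10.8° − 9·2.138 = 62.3; c'Δl = 5.99; W sinα = 15.6
Slice 3: Δl = 2.2/cos18.2° = 2.316 m; N'_3 = 118·cos18.2° − 10·2.316 = 88.9; c'Δl = 6.48; W sinα = 36.9
Slice 4: Δl = 3.1/cos27.9° = 3.508 m; N'_4 = 192·cos27.9° − 29·3.508 = 68.0; c'Δl = 9.82; W sinα = 89.8
Slice 5: Δl = 2.4/cos39.0° = 3.088 m; N'_5 = 129·cos39.0° − 29·3.088 = 10.7; c'Δl = 8.65; W sinα = 81.2
Slice 6: Δl = 1.4/cos47.8° = 2.084 m; N'_6 = 24·cos47.8° − 6·2.084 = 3.6; c'Δl = 5.84; W sinα = 17.8
Σc'Δl = 44.6 kN/m; ΣN' = 273.8 kN/m; ΣW sinα = 243.2 kN/m
Resisting = 44.6 + 273.8·tan33.4° = 44.6 + 180.6 = 225.2 kN/m
FS = 225.2 / 243.2 = 0.926

FS = 0.93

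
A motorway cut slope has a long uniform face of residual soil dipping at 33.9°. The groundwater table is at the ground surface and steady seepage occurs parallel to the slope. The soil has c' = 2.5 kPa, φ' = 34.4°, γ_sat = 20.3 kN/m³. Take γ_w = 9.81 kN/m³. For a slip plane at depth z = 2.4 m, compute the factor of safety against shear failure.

With seepage parallel to the slope and the water table at the surface, the effective normal stress on the slip plane uses the buoyant unit weight γ' = γ_sat − γ_w while the driving shear stress uses γ_sat:
FS = [c' + γ' z cos²β tanφ'] / [γ_sat z sinβ cosβ]
γ' = 20.3 − 9.81 = 10.49 kN/m³
Numerator = 2.5 + 10.49·2.4·cos²33.9°·tan34.4° = 2.5 + 10.49·2.4·0.6889·0.6847 = 14.376 kPa
Denominator = 20.3·2.4·sin33.9°·cos33.9° = 20.3·2.4·0.5577·0.8300 = 22.554 kPa
FS = 14.376 / 22.554 = 0.637

FS = 0.64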